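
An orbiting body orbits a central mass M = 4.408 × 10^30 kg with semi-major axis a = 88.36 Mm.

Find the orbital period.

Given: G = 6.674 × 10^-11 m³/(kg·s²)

Convert to SI: a = 88.36 Mm = 8.836e+07 m.
GM = G · M = 6.674e-11 · 4.408e+30 = 2.9419e+20 m³/s².
Kepler's third law: T = 2π √(a³ / GM).
Substituting a = 8.836e+07 m and GM = 2.9419e+20 m³/s²:
T = 2π √((8.836e+07)³ / 2.9419e+20) s
T ≈ 304.3 s = 5.071 minutes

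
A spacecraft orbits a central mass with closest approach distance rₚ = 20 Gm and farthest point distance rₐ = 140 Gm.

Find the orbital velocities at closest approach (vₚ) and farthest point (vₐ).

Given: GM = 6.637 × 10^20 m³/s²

Convert to SI: rₚ = 20 Gm = 2e+10 m; rₐ = 140 Gm = 1.4e+11 m.
Use the vis-viva equation v² = GM(2/r − 1/a) with a = (rₚ + rₐ)/2 = (2e+10 + 1.4e+11)/2 = 8e+10 m.
vₚ = √(GM · (2/rₚ − 1/a)) = √(6.637e+20 · (2/2e+10 − 1/8e+10)) m/s ≈ 2.41e+05 m/s = 241 km/s.
vₐ = √(GM · (2/rₐ − 1/a)) = √(6.637e+20 · (2/1.4e+11 − 1/8e+10)) m/s ≈ 3.443e+04 m/s = 34.43 km/s.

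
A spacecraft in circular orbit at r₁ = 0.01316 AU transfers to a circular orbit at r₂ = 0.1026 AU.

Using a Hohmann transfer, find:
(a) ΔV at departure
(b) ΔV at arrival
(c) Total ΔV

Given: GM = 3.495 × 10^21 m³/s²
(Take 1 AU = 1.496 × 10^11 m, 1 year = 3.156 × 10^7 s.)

Convert to SI: r₁ = 0.01316 AU = 1.96874e+09 m; r₂ = 0.1026 AU = 1.5349e+10 m.
Transfer semi-major axis: a_t = (r₁ + r₂)/2 = (1.96874e+09 + 1.5349e+10)/2 = 8.65885e+09 m.
Circular speeds: v₁ = √(GM/r₁) = 1.33239e+06 m/s, v₂ = √(GM/r₂) = 477182 m/s.
Transfer speeds (vis-viva v² = GM(2/r − 1/a_t)): v₁ᵗ = 1.77394e+06 m/s, v₂ᵗ = 227535 m/s.
(a) ΔV₁ = |v₁ᵗ − v₁| ≈ 4.416e+05 m/s = 93.15 AU/year.
(b) ΔV₂ = |v₂ − v₂ᵗ| ≈ 2.496e+05 m/s = 52.67 AU/year.
(c) ΔV_total = ΔV₁ + ΔV₂ ≈ 6.912e+05 m/s = 145.8 AU/year.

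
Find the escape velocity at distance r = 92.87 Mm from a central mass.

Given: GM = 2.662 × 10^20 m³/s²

Convert to SI: r = 92.87 Mm = 9.287e+07 m.
Escape velocity comes from setting total energy to zero: ½v² − GM/r = 0 ⇒ v_esc = √(2GM / r).
v_esc = √(2 · 2.662e+20 / 9.287e+07) m/s ≈ 2.394e+06 m/s = 2394 km/s.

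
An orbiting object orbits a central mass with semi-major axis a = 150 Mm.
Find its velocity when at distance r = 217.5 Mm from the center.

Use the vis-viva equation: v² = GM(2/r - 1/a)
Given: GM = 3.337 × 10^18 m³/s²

Convert to SI: a = 150 Mm = 1.5e+08 m; r = 217.5 Mm = 2.175e+08 m.
Vis-viva: v = √(GM · (2/r − 1/a)).
2/r − 1/a = 2/2.175e+08 − 1/1.5e+08 = 2.52874e-09 m⁻¹.
v = √(3.337e+18 · 2.52874e-09) m/s ≈ 9.186e+04 m/s = 91.86 km/s.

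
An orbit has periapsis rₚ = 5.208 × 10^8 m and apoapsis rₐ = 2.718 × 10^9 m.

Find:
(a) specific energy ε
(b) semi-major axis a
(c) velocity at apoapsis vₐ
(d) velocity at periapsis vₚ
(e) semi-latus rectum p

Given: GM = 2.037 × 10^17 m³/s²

(a) With a = (rₚ + rₐ)/2 = 1.6194e+09 m, ε = −GM/(2a) = −2.037e+17/(2 · 1.6194e+09) J/kg ≈ -6.289e+07 J/kg
(b) a = (rₚ + rₐ)/2 = (5.208e+08 + 2.718e+09)/2 ≈ 1.619e+09 m
(c) With a = (rₚ + rₐ)/2 = 1.6194e+09 m, vₐ = √(GM (2/rₐ − 1/a)) = √(2.037e+17 · (2/2.718e+09 − 1/1.6194e+09)) m/s ≈ 4909 m/s
(d) With a = (rₚ + rₐ)/2 = 1.6194e+09 m, vₚ = √(GM (2/rₚ − 1/a)) = √(2.037e+17 · (2/5.208e+08 − 1/1.6194e+09)) m/s ≈ 2.562e+04 m/s
(e) From a = (rₚ + rₐ)/2 = 1.6194e+09 m and e = (rₐ − rₚ)/(rₐ + rₚ) = 0.678399, p = a(1 − e²) = 1.6194e+09 · (1 − (0.678399)²) ≈ 8.741e+08 m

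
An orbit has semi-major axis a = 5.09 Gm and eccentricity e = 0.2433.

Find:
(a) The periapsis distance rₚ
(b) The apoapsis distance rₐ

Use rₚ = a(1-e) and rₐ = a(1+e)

Convert to SI: a = 5.09 Gm = 5.09e+09 m.
(a) rₚ = a(1 − e) = 5.09e+09 · (1 − 0.2433) = 5.09e+09 · 0.7567 ≈ 3.852e+09 m = 3.852 Gm.
(b) rₐ = a(1 + e) = 5.09e+09 · (1 + 0.2433) = 5.09e+09 · 1.2433 ≈ 6.328e+09 m = 6.328 Gm.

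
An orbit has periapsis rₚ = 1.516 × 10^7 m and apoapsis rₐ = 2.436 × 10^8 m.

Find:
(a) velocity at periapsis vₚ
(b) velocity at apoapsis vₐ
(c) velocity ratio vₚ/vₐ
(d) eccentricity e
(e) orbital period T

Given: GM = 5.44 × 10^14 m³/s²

(a) With a = (rₚ + rₐ)/2 = 1.2938e+08 m, vₚ = √(GM (2/rₚ − 1/a)) = √(5.44e+14 · (2/1.516e+07 − 1/1.2938e+08)) m/s ≈ 8220 m/s
(b) With a = (rₚ + rₐ)/2 = 1.2938e+08 m, vₐ = √(GM (2/rₐ − 1/a)) = √(5.44e+14 · (2/2.436e+08 − 1/1.2938e+08)) m/s ≈ 511.5 m/s
(c) Conservation of angular momentum (rₚvₚ = rₐvₐ) gives vₚ/vₐ = rₐ/rₚ = 2.436e+08/1.516e+07 ≈ 16.07
(d) e = (rₐ − rₚ)/(rₐ + rₚ) = (2.436e+08 − 1.516e+07)/(2.436e+08 + 1.516e+07) ≈ 0.8828
(e) With a = (rₚ + rₐ)/2 = 1.2938e+08 m, T = 2π √(a³/GM) = 2π √((1.2938e+08)³/5.44e+14) s ≈ 3.964e+05 s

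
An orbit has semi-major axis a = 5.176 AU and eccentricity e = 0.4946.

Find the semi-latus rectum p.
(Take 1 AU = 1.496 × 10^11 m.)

Convert to SI: a = 5.176 AU = 7.7433e+11 m.
p = a (1 − e²).
p = 7.7433e+11 · (1 − (0.4946)²) = 7.7433e+11 · 0.755371 ≈ 5.849e+11 m = 3.91 AU.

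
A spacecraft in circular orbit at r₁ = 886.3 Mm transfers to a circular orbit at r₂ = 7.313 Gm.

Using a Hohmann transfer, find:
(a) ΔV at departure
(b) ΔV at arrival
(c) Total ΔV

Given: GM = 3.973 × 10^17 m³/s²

Convert to SI: r₁ = 886.3 Mm = 8.863e+08 m; r₂ = 7.313 Gm = 7.313e+09 m.
Transfer semi-major axis: a_t = (r₁ + r₂)/2 = (8.863e+08 + 7.313e+09)/2 = 4.09965e+09 m.
Circular speeds: v₁ = √(GM/r₁) = 21172.3 m/s, v₂ = √(GM/r₂) = 7370.75 m/s.
Transfer speeds (vis-viva v² = GM(2/r − 1/a_t)): v₁ᵗ = 28277.6 m/s, v₂ᵗ = 3427.11 m/s.
(a) ΔV₁ = |v₁ᵗ − v₁| ≈ 7105 m/s = 7.105 km/s.
(b) ΔV₂ = |v₂ − v₂ᵗ| ≈ 3944 m/s = 3.944 km/s.
(c) ΔV_total = ΔV₁ + ΔV₂ ≈ 1.105e+04 m/s = 11.05 km/s.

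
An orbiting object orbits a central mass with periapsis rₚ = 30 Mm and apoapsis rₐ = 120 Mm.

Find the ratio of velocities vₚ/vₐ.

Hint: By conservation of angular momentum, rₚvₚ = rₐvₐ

Convert to SI: rₚ = 30 Mm = 3e+07 m; rₐ = 120 Mm = 1.2e+08 m.
Conservation of angular momentum gives rₚvₚ = rₐvₐ, so vₚ/vₐ = rₐ/rₚ.
vₚ/vₐ = 1.2e+08 / 3e+07 ≈ 4.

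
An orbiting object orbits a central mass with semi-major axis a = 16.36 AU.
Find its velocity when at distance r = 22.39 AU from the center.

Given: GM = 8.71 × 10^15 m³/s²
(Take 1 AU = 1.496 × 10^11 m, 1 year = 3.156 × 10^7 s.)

Convert to SI: a = 16.36 AU = 2.44746e+12 m; r = 22.39 AU = 3.34954e+12 m.
Vis-viva: v = √(GM · (2/r − 1/a)).
2/r − 1/a = 2/3.34954e+12 − 1/2.44746e+12 = 1.88509e-13 m⁻¹.
v = √(8.71e+15 · 1.88509e-13) m/s ≈ 40.52 m/s = 0.008548 AU/year.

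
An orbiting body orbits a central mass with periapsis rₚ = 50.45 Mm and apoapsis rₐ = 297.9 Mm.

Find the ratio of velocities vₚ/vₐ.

Convert to SI: rₚ = 50.45 Mm = 5.045e+07 m; rₐ = 297.9 Mm = 2.979e+08 m.
Conservation of angular momentum gives rₚvₚ = rₐvₐ, so vₚ/vₐ = rₐ/rₚ.
vₚ/vₐ = 2.979e+08 / 5.045e+07 ≈ 5.905.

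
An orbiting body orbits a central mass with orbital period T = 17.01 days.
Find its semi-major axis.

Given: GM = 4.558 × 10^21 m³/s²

Convert to SI: T = 17.01 days = 1.46966e+06 s.
Invert Kepler's third law: a = (GM · T² / (4π²))^(1/3).
Substituting T = 1.46966e+06 s and GM = 4.558e+21 m³/s²:
a = (4.558e+21 · (1.46966e+06)² / (4π²))^(1/3) m
a ≈ 6.294e+10 m = 6.294 × 10^10 m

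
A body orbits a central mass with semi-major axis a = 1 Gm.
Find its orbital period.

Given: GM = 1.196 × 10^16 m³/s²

Convert to SI: a = 1 Gm = 1e+09 m.
Kepler's third law: T = 2π √(a³ / GM).
Substituting a = 1e+09 m and GM = 1.196e+16 m³/s²:
T = 2π √((1e+09)³ / 1.196e+16) s
T ≈ 1.817e+06 s = 21.03 days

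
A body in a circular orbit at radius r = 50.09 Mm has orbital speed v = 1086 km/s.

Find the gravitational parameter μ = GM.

Convert to SI: r = 50.09 Mm = 5.009e+07 m; v = 1086 km/s = 1.086e+06 m/s.
For a circular orbit v² = GM/r, so GM = v² · r.
GM = (1.086e+06)² · 5.009e+07 m³/s² ≈ 5.908e+19 m³/s² = 5.908 × 10^19 m³/s².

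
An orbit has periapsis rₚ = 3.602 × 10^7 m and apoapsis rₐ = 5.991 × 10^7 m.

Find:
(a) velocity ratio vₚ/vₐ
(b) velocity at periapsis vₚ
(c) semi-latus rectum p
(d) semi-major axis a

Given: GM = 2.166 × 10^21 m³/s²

(a) Conservation of angular momentum (rₚvₚ = rₐvₐ) gives vₚ/vₐ = rₐ/rₚ = 5.991e+07/3.602e+07 ≈ 1.663
(b) With a = (rₚ + rₐ)/2 = 4.7965e+07 m, vₚ = √(GM (2/rₚ − 1/a)) = √(2.166e+21 · (2/3.602e+07 − 1/4.7965e+07)) m/s ≈ 8.667e+06 m/s
(c) From a = (rₚ + rₐ)/2 = 4.7965e+07 m and e = (rₐ − rₚ)/(rₐ + rₚ) = 0.249036, p = a(1 − e²) = 4.7965e+07 · (1 − (0.249036)²) ≈ 4.499e+07 m
(d) a = (rₚ + rₐ)/2 = (3.602e+07 + 5.991e+07)/2 ≈ 4.796e+07 m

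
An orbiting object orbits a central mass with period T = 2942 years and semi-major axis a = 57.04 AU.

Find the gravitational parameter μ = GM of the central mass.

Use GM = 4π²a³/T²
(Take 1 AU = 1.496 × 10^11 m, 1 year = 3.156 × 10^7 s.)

Convert to SI: T = 2942 years = 9.28495e+10 s; a = 57.04 AU = 8.53318e+12 m.
GM = 4π² · a³ / T².
GM = 4π² · (8.53318e+12)³ / (9.28495e+10)² m³/s² ≈ 2.845e+18 m³/s² = 2.845 × 10^18 m³/s².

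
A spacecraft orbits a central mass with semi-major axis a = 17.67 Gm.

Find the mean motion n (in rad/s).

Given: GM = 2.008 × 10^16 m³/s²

Convert to SI: a = 17.67 Gm = 1.767e+10 m.
n = √(GM / a³).
n = √(2.008e+16 / (1.767e+10)³) rad/s ≈ 6.033e-08 rad/s.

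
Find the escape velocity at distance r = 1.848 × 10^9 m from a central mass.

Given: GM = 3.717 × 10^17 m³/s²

Escape velocity comes from setting total energy to zero: ½v² − GM/r = 0 ⇒ v_esc = √(2GM / r).
v_esc = √(2 · 3.717e+17 / 1.848e+09) m/s ≈ 2.006e+04 m/s = 20.06 km/s.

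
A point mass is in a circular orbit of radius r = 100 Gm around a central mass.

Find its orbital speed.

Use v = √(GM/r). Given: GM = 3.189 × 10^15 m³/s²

Convert to SI: r = 100 Gm = 1e+11 m.
For a circular orbit, gravity supplies the centripetal force, so v = √(GM / r).
v = √(3.189e+15 / 1e+11) m/s ≈ 178.6 m/s = 178.6 m/s.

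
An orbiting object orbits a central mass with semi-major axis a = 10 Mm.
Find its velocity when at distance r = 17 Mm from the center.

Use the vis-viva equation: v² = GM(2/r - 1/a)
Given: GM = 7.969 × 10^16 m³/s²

Convert to SI: a = 10 Mm = 1e+07 m; r = 17 Mm = 1.7e+07 m.
Vis-viva: v = √(GM · (2/r − 1/a)).
2/r − 1/a = 2/1.7e+07 − 1/1e+07 = 1.76471e-08 m⁻¹.
v = √(7.969e+16 · 1.76471e-08) m/s ≈ 3.75e+04 m/s = 37.5 km/s.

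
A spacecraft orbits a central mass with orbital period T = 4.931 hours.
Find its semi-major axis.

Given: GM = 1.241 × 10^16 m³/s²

Convert to SI: T = 4.931 hours = 17751.6 s.
Invert Kepler's third law: a = (GM · T² / (4π²))^(1/3).
Substituting T = 17751.6 s and GM = 1.241e+16 m³/s²:
a = (1.241e+16 · (17751.6)² / (4π²))^(1/3) m
a ≈ 4.627e+07 m = 46.27 Mm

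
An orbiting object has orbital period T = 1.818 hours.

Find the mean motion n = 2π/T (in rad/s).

Convert to SI: T = 1.818 hours = 6544.8 s.
n = 2π / T.
n = 2π / 6544.8 s ≈ 0.00096 rad/s.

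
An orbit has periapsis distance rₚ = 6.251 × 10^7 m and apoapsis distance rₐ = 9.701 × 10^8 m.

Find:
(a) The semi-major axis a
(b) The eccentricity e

(a) a = (rₚ + rₐ) / 2 = (6.251e+07 + 9.701e+08) / 2 ≈ 5.163e+08 m = 5.163 × 10^8 m.
(b) e = (rₐ − rₚ) / (rₐ + rₚ) = (9.701e+08 − 6.251e+07) / (9.701e+08 + 6.251e+07) ≈ 0.8789.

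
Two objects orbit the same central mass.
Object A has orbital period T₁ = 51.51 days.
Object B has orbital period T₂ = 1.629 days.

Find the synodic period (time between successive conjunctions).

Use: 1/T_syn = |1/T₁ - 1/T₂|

Convert to SI: T₁ = 51.51 days = 4.45046e+06 s; T₂ = 1.629 days = 140746 s.
T_syn = |T₁ · T₂ / (T₁ − T₂)|.
T_syn = |4.45046e+06 · 140746 / (4.45046e+06 − 140746)| s ≈ 1.453e+05 s = 1.682 days.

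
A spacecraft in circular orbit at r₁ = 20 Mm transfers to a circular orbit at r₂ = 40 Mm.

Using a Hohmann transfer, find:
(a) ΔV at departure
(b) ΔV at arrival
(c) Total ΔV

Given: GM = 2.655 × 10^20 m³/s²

Convert to SI: r₁ = 20 Mm = 2e+07 m; r₂ = 40 Mm = 4e+07 m.
Transfer semi-major axis: a_t = (r₁ + r₂)/2 = (2e+07 + 4e+07)/2 = 3e+07 m.
Circular speeds: v₁ = √(GM/r₁) = 3.64349e+06 m/s, v₂ = √(GM/r₂) = 2.57633e+06 m/s.
Transfer speeds (vis-viva v² = GM(2/r − 1/a_t)): v₁ᵗ = 4.20714e+06 m/s, v₂ᵗ = 2.10357e+06 m/s.
(a) ΔV₁ = |v₁ᵗ − v₁| ≈ 5.636e+05 m/s = 563.6 km/s.
(b) ΔV₂ = |v₂ − v₂ᵗ| ≈ 4.728e+05 m/s = 472.8 km/s.
(c) ΔV_total = ΔV₁ + ΔV₂ ≈ 1.036e+06 m/s = 1036 km/s.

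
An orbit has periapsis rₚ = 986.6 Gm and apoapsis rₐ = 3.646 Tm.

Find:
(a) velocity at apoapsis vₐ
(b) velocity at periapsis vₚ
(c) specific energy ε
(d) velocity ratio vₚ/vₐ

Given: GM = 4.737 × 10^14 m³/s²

Convert to SI: rₚ = 986.6 Gm = 9.866e+11 m; rₐ = 3.646 Tm = 3.646e+12 m.
(a) With a = (rₚ + rₐ)/2 = 2.3163e+12 m, vₐ = √(GM (2/rₐ − 1/a)) = √(4.737e+14 · (2/3.646e+12 − 1/2.3163e+12)) m/s ≈ 7.439 m/s
(b) With a = (rₚ + rₐ)/2 = 2.3163e+12 m, vₚ = √(GM (2/rₚ − 1/a)) = √(4.737e+14 · (2/9.866e+11 − 1/2.3163e+12)) m/s ≈ 27.49 m/s
(c) With a = (rₚ + rₐ)/2 = 2.3163e+12 m, ε = −GM/(2a) = −4.737e+14/(2 · 2.3163e+12) J/kg ≈ -102.3 J/kg
(d) Conservation of angular momentum (rₚvₚ = rₐvₐ) gives vₚ/vₐ = rₐ/rₚ = 3.646e+12/9.866e+11 ≈ 3.696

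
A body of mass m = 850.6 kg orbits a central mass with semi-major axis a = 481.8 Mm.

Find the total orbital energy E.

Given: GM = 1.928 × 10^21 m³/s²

Convert to SI: a = 481.8 Mm = 4.818e+08 m.
E = −GMm / (2a).
E = −1.928e+21 · 850.6 / (2 · 4.818e+08) J ≈ -1.702e+15 J = -1.702 PJ.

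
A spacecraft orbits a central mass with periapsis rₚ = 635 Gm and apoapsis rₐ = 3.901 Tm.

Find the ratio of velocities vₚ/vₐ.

Convert to SI: rₚ = 635 Gm = 6.35e+11 m; rₐ = 3.901 Tm = 3.901e+12 m.
Conservation of angular momentum gives rₚvₚ = rₐvₐ, so vₚ/vₐ = rₐ/rₚ.
vₚ/vₐ = 3.901e+12 / 6.35e+11 ≈ 6.143.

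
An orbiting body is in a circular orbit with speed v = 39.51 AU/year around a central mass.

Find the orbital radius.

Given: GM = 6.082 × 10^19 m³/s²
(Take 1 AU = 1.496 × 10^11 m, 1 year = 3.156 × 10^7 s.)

Convert to SI: v = 39.51 AU/year = 187284 m/s.
For a circular orbit, v² = GM / r, so r = GM / v².
r = 6.082e+19 / (187284)² m ≈ 1.734e+09 m = 0.01159 AU.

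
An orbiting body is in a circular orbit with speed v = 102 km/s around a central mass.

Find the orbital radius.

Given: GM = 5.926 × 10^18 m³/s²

Convert to SI: v = 102 km/s = 102000 m/s.
For a circular orbit, v² = GM / r, so r = GM / v².
r = 5.926e+18 / (102000)² m ≈ 5.696e+08 m = 569.6 Mm.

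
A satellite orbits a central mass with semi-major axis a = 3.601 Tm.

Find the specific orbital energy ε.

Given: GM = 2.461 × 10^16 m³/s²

Convert to SI: a = 3.601 Tm = 3.601e+12 m.
ε = −GM / (2a).
ε = −2.461e+16 / (2 · 3.601e+12) J/kg ≈ -3417 J/kg = -3.417 kJ/kg.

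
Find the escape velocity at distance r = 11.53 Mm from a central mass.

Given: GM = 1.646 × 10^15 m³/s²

Convert to SI: r = 11.53 Mm = 1.153e+07 m.
Escape velocity comes from setting total energy to zero: ½v² − GM/r = 0 ⇒ v_esc = √(2GM / r).
v_esc = √(2 · 1.646e+15 / 1.153e+07) m/s ≈ 1.69e+04 m/s = 16.9 km/s.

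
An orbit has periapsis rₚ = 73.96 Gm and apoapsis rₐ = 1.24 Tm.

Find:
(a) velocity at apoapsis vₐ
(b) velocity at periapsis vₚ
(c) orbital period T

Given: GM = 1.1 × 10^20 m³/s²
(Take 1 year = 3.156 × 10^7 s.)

Convert to SI: rₚ = 73.96 Gm = 7.396e+10 m; rₐ = 1.24 Tm = 1.24e+12 m.
(a) With a = (rₚ + rₐ)/2 = 6.5698e+11 m, vₐ = √(GM (2/rₐ − 1/a)) = √(1.1e+20 · (2/1.24e+12 − 1/6.5698e+11)) m/s ≈ 3160 m/s
(b) With a = (rₚ + rₐ)/2 = 6.5698e+11 m, vₚ = √(GM (2/rₚ − 1/a)) = √(1.1e+20 · (2/7.396e+10 − 1/6.5698e+11)) m/s ≈ 5.298e+04 m/s
(c) With a = (rₚ + rₐ)/2 = 6.5698e+11 m, T = 2π √(a³/GM) = 2π √((6.5698e+11)³/1.1e+20) s ≈ 3.19e+08 s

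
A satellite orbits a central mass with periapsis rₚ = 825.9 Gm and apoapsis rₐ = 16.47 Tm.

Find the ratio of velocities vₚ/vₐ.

Convert to SI: rₚ = 825.9 Gm = 8.259e+11 m; rₐ = 16.47 Tm = 1.647e+13 m.
Conservation of angular momentum gives rₚvₚ = rₐvₐ, so vₚ/vₐ = rₐ/rₚ.
vₚ/vₐ = 1.647e+13 / 8.259e+11 ≈ 19.94.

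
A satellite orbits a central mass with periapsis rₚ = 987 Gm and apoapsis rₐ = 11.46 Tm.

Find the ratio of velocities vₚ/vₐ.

Convert to SI: rₚ = 987 Gm = 9.87e+11 m; rₐ = 11.46 Tm = 1.146e+13 m.
Conservation of angular momentum gives rₚvₚ = rₐvₐ, so vₚ/vₐ = rₐ/rₚ.
vₚ/vₐ = 1.146e+13 / 9.87e+11 ≈ 11.61.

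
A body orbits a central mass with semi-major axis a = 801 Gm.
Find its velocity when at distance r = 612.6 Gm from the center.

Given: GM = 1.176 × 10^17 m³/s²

Convert to SI: a = 801 Gm = 8.01e+11 m; r = 612.6 Gm = 6.126e+11 m.
Vis-viva: v = √(GM · (2/r − 1/a)).
2/r − 1/a = 2/6.126e+11 − 1/8.01e+11 = 2.01633e-12 m⁻¹.
v = √(1.176e+17 · 2.01633e-12) m/s ≈ 487 m/s = 487 m/s.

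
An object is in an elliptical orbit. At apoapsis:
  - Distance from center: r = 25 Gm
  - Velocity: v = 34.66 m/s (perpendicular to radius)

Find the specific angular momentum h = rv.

Convert to SI: r = 25 Gm = 2.5e+10 m.
With v perpendicular to r, h = r · v.
h = 2.5e+10 · 34.66 m²/s ≈ 8.665e+11 m²/s.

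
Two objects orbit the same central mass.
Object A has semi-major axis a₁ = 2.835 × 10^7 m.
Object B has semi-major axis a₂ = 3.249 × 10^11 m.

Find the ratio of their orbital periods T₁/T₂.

From Kepler's third law, (T₁/T₂)² = (a₁/a₂)³, so T₁/T₂ = (a₁/a₂)^(3/2).
a₁/a₂ = 2.835e+07 / 3.249e+11 = 8.72576e-05.
T₁/T₂ = (8.72576e-05)^(3/2) ≈ 8.151e-07.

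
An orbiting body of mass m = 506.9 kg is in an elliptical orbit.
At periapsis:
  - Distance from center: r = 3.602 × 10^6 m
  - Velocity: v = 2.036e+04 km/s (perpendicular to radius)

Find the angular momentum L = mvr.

Convert to SI: v = 2.036e+04 km/s = 2.036e+07 m/s.
Since v is perpendicular to r, L = m · v · r.
L = 506.9 · 2.036e+07 · 3.602e+06 kg·m²/s ≈ 3.717e+16 kg·m²/s.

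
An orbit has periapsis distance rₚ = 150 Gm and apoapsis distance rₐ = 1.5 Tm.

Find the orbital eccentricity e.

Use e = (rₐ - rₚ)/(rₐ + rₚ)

Convert to SI: rₚ = 150 Gm = 1.5e+11 m; rₐ = 1.5 Tm = 1.5e+12 m.
e = (rₐ − rₚ) / (rₐ + rₚ).
e = (1.5e+12 − 1.5e+11) / (1.5e+12 + 1.5e+11) = 1.35e+12 / 1.65e+12 ≈ 0.8182.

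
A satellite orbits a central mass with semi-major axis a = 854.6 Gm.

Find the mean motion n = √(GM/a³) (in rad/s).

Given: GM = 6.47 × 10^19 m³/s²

Convert to SI: a = 854.6 Gm = 8.546e+11 m.
n = √(GM / a³).
n = √(6.47e+19 / (8.546e+11)³) rad/s ≈ 1.018e-08 rad/s.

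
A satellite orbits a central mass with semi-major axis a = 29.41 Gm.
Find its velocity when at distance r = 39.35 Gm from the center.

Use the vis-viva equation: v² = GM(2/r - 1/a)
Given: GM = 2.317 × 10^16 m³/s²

Convert to SI: a = 29.41 Gm = 2.941e+10 m; r = 39.35 Gm = 3.935e+10 m.
Vis-viva: v = √(GM · (2/r − 1/a)).
2/r − 1/a = 2/3.935e+10 − 1/2.941e+10 = 1.68239e-11 m⁻¹.
v = √(2.317e+16 · 1.68239e-11) m/s ≈ 624.3 m/s = 624.3 m/s.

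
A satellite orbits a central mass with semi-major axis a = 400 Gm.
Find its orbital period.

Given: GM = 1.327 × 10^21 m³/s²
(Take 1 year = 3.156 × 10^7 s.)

Convert to SI: a = 400 Gm = 4e+11 m.
Kepler's third law: T = 2π √(a³ / GM).
Substituting a = 4e+11 m and GM = 1.327e+21 m³/s²:
T = 2π √((4e+11)³ / 1.327e+21) s
T ≈ 4.363e+07 s = 1.383 years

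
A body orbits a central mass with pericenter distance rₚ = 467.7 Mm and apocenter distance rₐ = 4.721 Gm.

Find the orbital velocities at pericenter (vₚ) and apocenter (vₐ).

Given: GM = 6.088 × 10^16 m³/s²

Convert to SI: rₚ = 467.7 Mm = 4.677e+08 m; rₐ = 4.721 Gm = 4.721e+09 m.
Use the vis-viva equation v² = GM(2/r − 1/a) with a = (rₚ + rₐ)/2 = (4.677e+08 + 4.721e+09)/2 = 2.59435e+09 m.
vₚ = √(GM · (2/rₚ − 1/a)) = √(6.088e+16 · (2/4.677e+08 − 1/2.59435e+09)) m/s ≈ 1.539e+04 m/s = 15.39 km/s.
vₐ = √(GM · (2/rₐ − 1/a)) = √(6.088e+16 · (2/4.721e+09 − 1/2.59435e+09)) m/s ≈ 1525 m/s = 1.525 km/s.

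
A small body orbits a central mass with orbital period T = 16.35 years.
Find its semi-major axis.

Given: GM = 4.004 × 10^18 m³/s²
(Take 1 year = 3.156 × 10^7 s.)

Convert to SI: T = 16.35 years = 5.16006e+08 s.
Invert Kepler's third law: a = (GM · T² / (4π²))^(1/3).
Substituting T = 5.16006e+08 s and GM = 4.004e+18 m³/s²:
a = (4.004e+18 · (5.16006e+08)² / (4π²))^(1/3) m
a ≈ 3e+11 m = 300 Gm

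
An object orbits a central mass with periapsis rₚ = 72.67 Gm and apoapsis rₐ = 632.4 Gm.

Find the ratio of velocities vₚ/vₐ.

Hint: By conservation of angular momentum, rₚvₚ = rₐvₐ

Convert to SI: rₚ = 72.67 Gm = 7.267e+10 m; rₐ = 632.4 Gm = 6.324e+11 m.
Conservation of angular momentum gives rₚvₚ = rₐvₐ, so vₚ/vₐ = rₐ/rₚ.
vₚ/vₐ = 6.324e+11 / 7.267e+10 ≈ 8.702.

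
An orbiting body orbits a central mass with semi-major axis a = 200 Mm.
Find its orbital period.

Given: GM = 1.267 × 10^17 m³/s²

Convert to SI: a = 200 Mm = 2e+08 m.
Kepler's third law: T = 2π √(a³ / GM).
Substituting a = 2e+08 m and GM = 1.267e+17 m³/s²:
T = 2π √((2e+08)³ / 1.267e+17) s
T ≈ 4.993e+04 s = 13.87 hours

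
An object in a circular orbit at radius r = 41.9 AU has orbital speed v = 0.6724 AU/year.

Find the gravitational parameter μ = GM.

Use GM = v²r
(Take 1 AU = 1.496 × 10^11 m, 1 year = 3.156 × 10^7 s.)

Convert to SI: r = 41.9 AU = 6.26824e+12 m; v = 0.6724 AU/year = 3187.3 m/s.
For a circular orbit v² = GM/r, so GM = v² · r.
GM = (3187.3)² · 6.26824e+12 m³/s² ≈ 6.368e+19 m³/s² = 6.368 × 10^19 m³/s².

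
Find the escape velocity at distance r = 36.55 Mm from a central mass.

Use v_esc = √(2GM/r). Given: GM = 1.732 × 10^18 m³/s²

Convert to SI: r = 36.55 Mm = 3.655e+07 m.
Escape velocity comes from setting total energy to zero: ½v² − GM/r = 0 ⇒ v_esc = √(2GM / r).
v_esc = √(2 · 1.732e+18 / 3.655e+07) m/s ≈ 3.079e+05 m/s = 307.9 km/s.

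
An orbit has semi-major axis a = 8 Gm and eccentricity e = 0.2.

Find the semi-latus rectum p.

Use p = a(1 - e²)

Convert to SI: a = 8 Gm = 8e+09 m.
p = a (1 − e²).
p = 8e+09 · (1 − (0.2)²) = 8e+09 · 0.96 ≈ 7.68e+09 m = 7.68 Gm.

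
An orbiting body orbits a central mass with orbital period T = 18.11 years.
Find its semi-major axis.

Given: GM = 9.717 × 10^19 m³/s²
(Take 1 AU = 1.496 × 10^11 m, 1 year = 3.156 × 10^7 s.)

Convert to SI: T = 18.11 years = 5.71552e+08 s.
Invert Kepler's third law: a = (GM · T² / (4π²))^(1/3).
Substituting T = 5.71552e+08 s and GM = 9.717e+19 m³/s²:
a = (9.717e+19 · (5.71552e+08)² / (4π²))^(1/3) m
a ≈ 9.299e+11 m = 6.216 AU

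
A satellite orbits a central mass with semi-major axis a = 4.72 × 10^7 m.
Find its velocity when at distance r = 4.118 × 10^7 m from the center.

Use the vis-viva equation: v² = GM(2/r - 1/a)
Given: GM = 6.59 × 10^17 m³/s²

Vis-viva: v = √(GM · (2/r − 1/a)).
2/r − 1/a = 2/4.118e+07 − 1/4.72e+07 = 2.73808e-08 m⁻¹.
v = √(6.59e+17 · 2.73808e-08) m/s ≈ 1.343e+05 m/s = 134.3 km/s.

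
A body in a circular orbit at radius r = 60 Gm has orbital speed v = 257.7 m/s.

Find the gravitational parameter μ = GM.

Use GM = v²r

Convert to SI: r = 60 Gm = 6e+10 m.
For a circular orbit v² = GM/r, so GM = v² · r.
GM = (257.7)² · 6e+10 m³/s² ≈ 3.985e+15 m³/s² = 3.985 × 10^15 m³/s².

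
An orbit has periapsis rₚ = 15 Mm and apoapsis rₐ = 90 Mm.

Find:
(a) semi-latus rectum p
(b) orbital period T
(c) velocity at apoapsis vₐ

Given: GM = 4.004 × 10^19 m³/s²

Convert to SI: rₚ = 15 Mm = 1.5e+07 m; rₐ = 90 Mm = 9e+07 m.
(a) From a = (rₚ + rₐ)/2 = 5.25e+07 m and e = (rₐ − rₚ)/(rₐ + rₚ) = 0.714286, p = a(1 − e²) = 5.25e+07 · (1 − (0.714286)²) ≈ 2.571e+07 m
(b) With a = (rₚ + rₐ)/2 = 5.25e+07 m, T = 2π √(a³/GM) = 2π √((5.25e+07)³/4.004e+19) s ≈ 377.7 s
(c) With a = (rₚ + rₐ)/2 = 5.25e+07 m, vₐ = √(GM (2/rₐ − 1/a)) = √(4.004e+19 · (2/9e+07 − 1/5.25e+07)) m/s ≈ 3.565e+05 m/s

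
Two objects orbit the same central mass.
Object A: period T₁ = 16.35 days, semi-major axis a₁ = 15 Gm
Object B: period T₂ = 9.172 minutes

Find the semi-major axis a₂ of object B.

Convert to SI: T₁ = 16.35 days = 1.41264e+06 s; a₁ = 15 Gm = 1.5e+10 m; T₂ = 9.172 minutes = 550.32 s.
Kepler's third law: (T₁/T₂)² = (a₁/a₂)³ ⇒ a₂ = a₁ · (T₂/T₁)^(2/3).
T₂/T₁ = 550.32 / 1.41264e+06 = 0.000389568.
a₂ = 1.5e+10 · (0.000389568)^(2/3) m ≈ 8.001e+07 m = 80.01 Mm.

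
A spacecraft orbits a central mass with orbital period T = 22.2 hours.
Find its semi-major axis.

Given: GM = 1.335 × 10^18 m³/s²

Convert to SI: T = 22.2 hours = 79920 s.
Invert Kepler's third law: a = (GM · T² / (4π²))^(1/3).
Substituting T = 79920 s and GM = 1.335e+18 m³/s²:
a = (1.335e+18 · (79920)² / (4π²))^(1/3) m
a ≈ 6e+08 m = 600 Mm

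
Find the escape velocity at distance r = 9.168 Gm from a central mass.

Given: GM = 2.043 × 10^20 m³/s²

Convert to SI: r = 9.168 Gm = 9.168e+09 m.
Escape velocity comes from setting total energy to zero: ½v² − GM/r = 0 ⇒ v_esc = √(2GM / r).
v_esc = √(2 · 2.043e+20 / 9.168e+09) m/s ≈ 2.111e+05 m/s = 211.1 km/s.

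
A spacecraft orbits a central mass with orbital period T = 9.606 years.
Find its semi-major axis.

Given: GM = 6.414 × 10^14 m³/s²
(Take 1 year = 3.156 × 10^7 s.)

Convert to SI: T = 9.606 years = 3.03165e+08 s.
Invert Kepler's third law: a = (GM · T² / (4π²))^(1/3).
Substituting T = 3.03165e+08 s and GM = 6.414e+14 m³/s²:
a = (6.414e+14 · (3.03165e+08)² / (4π²))^(1/3) m
a ≈ 1.143e+10 m = 1.143 × 10^10 m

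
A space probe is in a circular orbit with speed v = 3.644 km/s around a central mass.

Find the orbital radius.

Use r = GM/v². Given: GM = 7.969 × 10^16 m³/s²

Convert to SI: v = 3.644 km/s = 3644 m/s.
For a circular orbit, v² = GM / r, so r = GM / v².
r = 7.969e+16 / (3644)² m ≈ 6.001e+09 m = 6.001 Gm.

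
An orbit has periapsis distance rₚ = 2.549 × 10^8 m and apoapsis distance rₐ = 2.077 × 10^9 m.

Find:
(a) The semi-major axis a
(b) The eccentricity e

(a) a = (rₚ + rₐ) / 2 = (2.549e+08 + 2.077e+09) / 2 ≈ 1.166e+09 m = 1.166 × 10^9 m.
(b) e = (rₐ − rₚ) / (rₐ + rₚ) = (2.077e+09 − 2.549e+08) / (2.077e+09 + 2.549e+08) ≈ 0.7814.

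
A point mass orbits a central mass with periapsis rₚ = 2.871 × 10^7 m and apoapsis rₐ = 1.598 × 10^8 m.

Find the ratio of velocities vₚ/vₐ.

Conservation of angular momentum gives rₚvₚ = rₐvₐ, so vₚ/vₐ = rₐ/rₚ.
vₚ/vₐ = 1.598e+08 / 2.871e+07 ≈ 5.566.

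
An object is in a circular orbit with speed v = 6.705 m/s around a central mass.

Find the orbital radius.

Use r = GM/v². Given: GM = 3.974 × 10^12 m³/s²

For a circular orbit, v² = GM / r, so r = GM / v².
r = 3.974e+12 / (6.705)² m ≈ 8.84e+10 m = 88.4 Gm.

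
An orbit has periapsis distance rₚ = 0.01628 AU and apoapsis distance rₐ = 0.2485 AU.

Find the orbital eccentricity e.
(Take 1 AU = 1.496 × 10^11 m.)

Convert to SI: rₚ = 0.01628 AU = 2.43549e+09 m; rₐ = 0.2485 AU = 3.71756e+10 m.
e = (rₐ − rₚ) / (rₐ + rₚ).
e = (3.71756e+10 − 2.43549e+09) / (3.71756e+10 + 2.43549e+09) = 3.47401e+10 / 3.96111e+10 ≈ 0.877.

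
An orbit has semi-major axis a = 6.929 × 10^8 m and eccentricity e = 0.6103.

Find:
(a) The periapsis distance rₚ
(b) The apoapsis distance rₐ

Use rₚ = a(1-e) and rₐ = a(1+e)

(a) rₚ = a(1 − e) = 6.929e+08 · (1 − 0.6103) = 6.929e+08 · 0.3897 ≈ 2.7e+08 m = 2.7 × 10^8 m.
(b) rₐ = a(1 + e) = 6.929e+08 · (1 + 0.6103) = 6.929e+08 · 1.6103 ≈ 1.116e+09 m = 1.116 × 10^9 m.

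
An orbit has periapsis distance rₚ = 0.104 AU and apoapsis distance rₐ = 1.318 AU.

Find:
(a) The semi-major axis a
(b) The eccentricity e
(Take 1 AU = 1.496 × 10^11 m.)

Convert to SI: rₚ = 0.104 AU = 1.55584e+10 m; rₐ = 1.318 AU = 1.97173e+11 m.
(a) a = (rₚ + rₐ) / 2 = (1.55584e+10 + 1.97173e+11) / 2 ≈ 1.064e+11 m = 0.711 AU.
(b) e = (rₐ − rₚ) / (rₐ + rₚ) = (1.97173e+11 − 1.55584e+10) / (1.97173e+11 + 1.55584e+10) ≈ 0.8537.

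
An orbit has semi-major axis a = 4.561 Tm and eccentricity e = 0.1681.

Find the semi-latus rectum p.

Convert to SI: a = 4.561 Tm = 4.561e+12 m.
p = a (1 − e²).
p = 4.561e+12 · (1 − (0.1681)²) = 4.561e+12 · 0.971742 ≈ 4.432e+12 m = 4.432 Tm.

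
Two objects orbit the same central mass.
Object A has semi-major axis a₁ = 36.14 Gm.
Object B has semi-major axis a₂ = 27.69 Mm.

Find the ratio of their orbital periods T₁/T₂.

Convert to SI: a₁ = 36.14 Gm = 3.614e+10 m; a₂ = 27.69 Mm = 2.769e+07 m.
From Kepler's third law, (T₁/T₂)² = (a₁/a₂)³, so T₁/T₂ = (a₁/a₂)^(3/2).
a₁/a₂ = 3.614e+10 / 2.769e+07 = 1305.16.
T₁/T₂ = (1305.16)^(3/2) ≈ 4.715e+04.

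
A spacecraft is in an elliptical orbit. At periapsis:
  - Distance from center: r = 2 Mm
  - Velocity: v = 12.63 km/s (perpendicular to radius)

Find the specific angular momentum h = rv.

Convert to SI: r = 2 Mm = 2e+06 m; v = 12.63 km/s = 12630 m/s.
With v perpendicular to r, h = r · v.
h = 2e+06 · 12630 m²/s ≈ 2.526e+10 m²/s.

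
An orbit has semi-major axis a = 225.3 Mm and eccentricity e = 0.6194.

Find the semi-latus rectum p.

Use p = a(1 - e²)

Convert to SI: a = 225.3 Mm = 2.253e+08 m.
p = a (1 − e²).
p = 2.253e+08 · (1 − (0.6194)²) = 2.253e+08 · 0.616344 ≈ 1.389e+08 m = 138.9 Mm.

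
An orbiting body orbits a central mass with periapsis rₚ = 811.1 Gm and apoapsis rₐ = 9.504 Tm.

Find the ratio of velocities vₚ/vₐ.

Convert to SI: rₚ = 811.1 Gm = 8.111e+11 m; rₐ = 9.504 Tm = 9.504e+12 m.
Conservation of angular momentum gives rₚvₚ = rₐvₐ, so vₚ/vₐ = rₐ/rₚ.
vₚ/vₐ = 9.504e+12 / 8.111e+11 ≈ 11.72.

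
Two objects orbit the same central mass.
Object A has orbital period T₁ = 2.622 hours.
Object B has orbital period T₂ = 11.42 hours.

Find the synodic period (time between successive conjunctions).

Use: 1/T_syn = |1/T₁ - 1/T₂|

Convert to SI: T₁ = 2.622 hours = 9439.2 s; T₂ = 11.42 hours = 41112 s.
T_syn = |T₁ · T₂ / (T₁ − T₂)|.
T_syn = |9439.2 · 41112 / (9439.2 − 41112)| s ≈ 1.225e+04 s = 3.403 hours.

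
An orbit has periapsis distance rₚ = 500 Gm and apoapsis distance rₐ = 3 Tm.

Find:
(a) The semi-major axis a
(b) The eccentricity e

Convert to SI: rₚ = 500 Gm = 5e+11 m; rₐ = 3 Tm = 3e+12 m.
(a) a = (rₚ + rₐ) / 2 = (5e+11 + 3e+12) / 2 ≈ 1.75e+12 m = 1.75 Tm.
(b) e = (rₐ − rₚ) / (rₐ + rₚ) = (3e+12 − 5e+11) / (3e+12 + 5e+11) ≈ 0.7143.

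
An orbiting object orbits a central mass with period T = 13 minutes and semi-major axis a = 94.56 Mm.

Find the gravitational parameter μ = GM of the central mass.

Convert to SI: T = 13 minutes = 780 s; a = 94.56 Mm = 9.456e+07 m.
GM = 4π² · a³ / T².
GM = 4π² · (9.456e+07)³ / (780)² m³/s² ≈ 5.486e+19 m³/s² = 5.486 × 10^19 m³/s².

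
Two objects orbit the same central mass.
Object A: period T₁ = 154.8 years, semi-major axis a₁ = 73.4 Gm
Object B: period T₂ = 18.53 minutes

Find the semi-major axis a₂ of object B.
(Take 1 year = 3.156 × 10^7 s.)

Convert to SI: T₁ = 154.8 years = 4.88549e+09 s; a₁ = 73.4 Gm = 7.34e+10 m; T₂ = 18.53 minutes = 1111.8 s.
Kepler's third law: (T₁/T₂)² = (a₁/a₂)³ ⇒ a₂ = a₁ · (T₂/T₁)^(2/3).
T₂/T₁ = 1111.8 / 4.88549e+09 = 2.27572e-07.
a₂ = 7.34e+10 · (2.27572e-07)^(2/3) m ≈ 2.736e+06 m = 2.736 Mm.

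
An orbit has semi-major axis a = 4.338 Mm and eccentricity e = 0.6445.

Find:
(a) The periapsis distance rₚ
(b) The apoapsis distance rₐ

Convert to SI: a = 4.338 Mm = 4.338e+06 m.
(a) rₚ = a(1 − e) = 4.338e+06 · (1 − 0.6445) = 4.338e+06 · 0.3555 ≈ 1.542e+06 m = 1.542 Mm.
(b) rₐ = a(1 + e) = 4.338e+06 · (1 + 0.6445) = 4.338e+06 · 1.6445 ≈ 7.134e+06 m = 7.134 Mm.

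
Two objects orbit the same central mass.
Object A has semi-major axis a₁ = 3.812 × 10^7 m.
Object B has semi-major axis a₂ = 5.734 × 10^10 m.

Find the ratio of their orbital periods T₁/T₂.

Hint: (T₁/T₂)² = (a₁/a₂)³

From Kepler's third law, (T₁/T₂)² = (a₁/a₂)³, so T₁/T₂ = (a₁/a₂)^(3/2).
a₁/a₂ = 3.812e+07 / 5.734e+10 = 0.000664806.
T₁/T₂ = (0.000664806)^(3/2) ≈ 1.714e-05.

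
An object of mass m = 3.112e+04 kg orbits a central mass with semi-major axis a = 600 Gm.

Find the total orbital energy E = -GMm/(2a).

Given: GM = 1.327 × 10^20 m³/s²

Convert to SI: a = 600 Gm = 6e+11 m.
E = −GMm / (2a).
E = −1.327e+20 · 3.112e+04 / (2 · 6e+11) J ≈ -3.441e+12 J = -3.441 TJ.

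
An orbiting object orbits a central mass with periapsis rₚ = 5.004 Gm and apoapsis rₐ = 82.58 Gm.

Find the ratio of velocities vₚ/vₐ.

Convert to SI: rₚ = 5.004 Gm = 5.004e+09 m; rₐ = 82.58 Gm = 8.258e+10 m.
Conservation of angular momentum gives rₚvₚ = rₐvₐ, so vₚ/vₐ = rₐ/rₚ.
vₚ/vₐ = 8.258e+10 / 5.004e+09 ≈ 16.5.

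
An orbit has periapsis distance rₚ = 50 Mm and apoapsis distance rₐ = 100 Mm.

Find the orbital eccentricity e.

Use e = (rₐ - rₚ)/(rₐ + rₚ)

Convert to SI: rₚ = 50 Mm = 5e+07 m; rₐ = 100 Mm = 1e+08 m.
e = (rₐ − rₚ) / (rₐ + rₚ).
e = (1e+08 − 5e+07) / (1e+08 + 5e+07) = 5e+07 / 1.5e+08 ≈ 0.3333.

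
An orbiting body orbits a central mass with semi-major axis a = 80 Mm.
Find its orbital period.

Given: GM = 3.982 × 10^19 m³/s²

Convert to SI: a = 80 Mm = 8e+07 m.
Kepler's third law: T = 2π √(a³ / GM).
Substituting a = 8e+07 m and GM = 3.982e+19 m³/s²:
T = 2π √((8e+07)³ / 3.982e+19) s
T ≈ 712.5 s = 11.87 minutes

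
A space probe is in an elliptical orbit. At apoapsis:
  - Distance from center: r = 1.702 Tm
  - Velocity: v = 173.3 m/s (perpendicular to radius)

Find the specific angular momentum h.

Convert to SI: r = 1.702 Tm = 1.702e+12 m.
With v perpendicular to r, h = r · v.
h = 1.702e+12 · 173.3 m²/s ≈ 2.95e+14 m²/s.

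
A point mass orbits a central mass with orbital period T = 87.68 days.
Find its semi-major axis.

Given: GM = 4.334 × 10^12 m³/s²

Convert to SI: T = 87.68 days = 7.57555e+06 s.
Invert Kepler's third law: a = (GM · T² / (4π²))^(1/3).
Substituting T = 7.57555e+06 s and GM = 4.334e+12 m³/s²:
a = (4.334e+12 · (7.57555e+06)² / (4π²))^(1/3) m
a ≈ 1.847e+08 m = 184.7 Mm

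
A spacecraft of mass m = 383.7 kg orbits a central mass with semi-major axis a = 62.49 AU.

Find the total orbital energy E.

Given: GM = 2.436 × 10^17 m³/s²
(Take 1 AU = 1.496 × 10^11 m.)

Convert to SI: a = 62.49 AU = 9.3485e+12 m.
E = −GMm / (2a).
E = −2.436e+17 · 383.7 / (2 · 9.3485e+12) J ≈ -4.999e+06 J = -4.999 MJ.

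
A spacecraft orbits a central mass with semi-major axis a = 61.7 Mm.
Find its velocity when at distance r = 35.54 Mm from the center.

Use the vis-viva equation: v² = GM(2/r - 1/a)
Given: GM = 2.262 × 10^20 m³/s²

Convert to SI: a = 61.7 Mm = 6.17e+07 m; r = 35.54 Mm = 3.554e+07 m.
Vis-viva: v = √(GM · (2/r − 1/a)).
2/r − 1/a = 2/3.554e+07 − 1/6.17e+07 = 4.00672e-08 m⁻¹.
v = √(2.262e+20 · 4.00672e-08) m/s ≈ 3.011e+06 m/s = 3011 km/s.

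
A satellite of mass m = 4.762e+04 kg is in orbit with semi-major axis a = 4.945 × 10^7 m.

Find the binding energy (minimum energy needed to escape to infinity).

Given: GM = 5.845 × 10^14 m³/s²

Total orbital energy is E = −GMm/(2a); binding energy is E_bind = −E = GMm/(2a).
E_bind = 5.845e+14 · 4.762e+04 / (2 · 4.945e+07) J ≈ 2.814e+11 J = 281.4 GJ.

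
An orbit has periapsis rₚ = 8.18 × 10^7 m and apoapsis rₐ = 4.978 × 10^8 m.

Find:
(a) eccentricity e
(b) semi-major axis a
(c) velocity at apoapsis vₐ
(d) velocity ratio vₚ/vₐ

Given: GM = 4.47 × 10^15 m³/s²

(a) e = (rₐ − rₚ)/(rₐ + rₚ) = (4.978e+08 − 8.18e+07)/(4.978e+08 + 8.18e+07) ≈ 0.7177
(b) a = (rₚ + rₐ)/2 = (8.18e+07 + 4.978e+08)/2 ≈ 2.898e+08 m
(c) With a = (rₚ + rₐ)/2 = 2.898e+08 m, vₐ = √(GM (2/rₐ − 1/a)) = √(4.47e+15 · (2/4.978e+08 − 1/2.898e+08)) m/s ≈ 1592 m/s
(d) Conservation of angular momentum (rₚvₚ = rₐvₐ) gives vₚ/vₐ = rₐ/rₚ = 4.978e+08/8.18e+07 ≈ 6.086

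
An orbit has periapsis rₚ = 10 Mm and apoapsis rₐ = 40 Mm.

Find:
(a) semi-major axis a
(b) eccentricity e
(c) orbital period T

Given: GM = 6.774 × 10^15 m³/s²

Convert to SI: rₚ = 10 Mm = 1e+07 m; rₐ = 40 Mm = 4e+07 m.
(a) a = (rₚ + rₐ)/2 = (1e+07 + 4e+07)/2 ≈ 2.5e+07 m
(b) e = (rₐ − rₚ)/(rₐ + rₚ) = (4e+07 − 1e+07)/(4e+07 + 1e+07) ≈ 0.6
(c) With a = (rₚ + rₐ)/2 = 2.5e+07 m, T = 2π √(a³/GM) = 2π √((2.5e+07)³/6.774e+15) s ≈ 9543 s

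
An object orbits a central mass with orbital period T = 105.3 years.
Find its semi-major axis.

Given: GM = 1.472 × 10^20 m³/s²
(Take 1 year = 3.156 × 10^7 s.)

Convert to SI: T = 105.3 years = 3.32327e+09 s.
Invert Kepler's third law: a = (GM · T² / (4π²))^(1/3).
Substituting T = 3.32327e+09 s and GM = 1.472e+20 m³/s²:
a = (1.472e+20 · (3.32327e+09)² / (4π²))^(1/3) m
a ≈ 3.453e+12 m = 3.453 Tm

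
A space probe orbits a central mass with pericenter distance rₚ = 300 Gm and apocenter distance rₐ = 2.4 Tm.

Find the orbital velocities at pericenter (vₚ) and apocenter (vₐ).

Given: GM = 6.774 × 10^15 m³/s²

Convert to SI: rₚ = 300 Gm = 3e+11 m; rₐ = 2.4 Tm = 2.4e+12 m.
Use the vis-viva equation v² = GM(2/r − 1/a) with a = (rₚ + rₐ)/2 = (3e+11 + 2.4e+12)/2 = 1.35e+12 m.
vₚ = √(GM · (2/rₚ − 1/a)) = √(6.774e+15 · (2/3e+11 − 1/1.35e+12)) m/s ≈ 200.4 m/s = 200.4 m/s.
vₐ = √(GM · (2/rₐ − 1/a)) = √(6.774e+15 · (2/2.4e+12 − 1/1.35e+12)) m/s ≈ 25.04 m/s = 25.04 m/s.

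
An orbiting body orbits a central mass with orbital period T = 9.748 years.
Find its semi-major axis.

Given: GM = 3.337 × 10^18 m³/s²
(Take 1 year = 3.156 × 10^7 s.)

Convert to SI: T = 9.748 years = 3.07647e+08 s.
Invert Kepler's third law: a = (GM · T² / (4π²))^(1/3).
Substituting T = 3.07647e+08 s and GM = 3.337e+18 m³/s²:
a = (3.337e+18 · (3.07647e+08)² / (4π²))^(1/3) m
a ≈ 2e+11 m = 200 Gm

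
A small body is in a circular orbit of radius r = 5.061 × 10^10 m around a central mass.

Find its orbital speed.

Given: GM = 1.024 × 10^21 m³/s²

For a circular orbit, gravity supplies the centripetal force, so v = √(GM / r).
v = √(1.024e+21 / 5.061e+10) m/s ≈ 1.422e+05 m/s = 142.2 km/s.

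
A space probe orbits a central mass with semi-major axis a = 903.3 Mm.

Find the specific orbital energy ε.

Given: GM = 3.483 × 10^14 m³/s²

Convert to SI: a = 903.3 Mm = 9.033e+08 m.
ε = −GM / (2a).
ε = −3.483e+14 / (2 · 9.033e+08) J/kg ≈ -1.928e+05 J/kg = -192.8 kJ/kg.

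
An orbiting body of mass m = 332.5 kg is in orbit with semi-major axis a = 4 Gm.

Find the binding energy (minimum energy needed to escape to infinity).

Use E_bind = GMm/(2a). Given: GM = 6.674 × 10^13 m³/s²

Convert to SI: a = 4 Gm = 4e+09 m.
Total orbital energy is E = −GMm/(2a); binding energy is E_bind = −E = GMm/(2a).
E_bind = 6.674e+13 · 332.5 / (2 · 4e+09) J ≈ 2.774e+06 J = 2.774 MJ.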